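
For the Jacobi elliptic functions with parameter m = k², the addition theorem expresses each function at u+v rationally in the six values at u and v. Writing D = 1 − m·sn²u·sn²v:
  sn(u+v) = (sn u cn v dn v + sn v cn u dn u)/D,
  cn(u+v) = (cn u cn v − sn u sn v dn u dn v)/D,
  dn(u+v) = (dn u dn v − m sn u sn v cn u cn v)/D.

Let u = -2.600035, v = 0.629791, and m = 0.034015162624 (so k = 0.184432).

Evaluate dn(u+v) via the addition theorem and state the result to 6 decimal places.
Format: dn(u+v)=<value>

dn(u+v)=0.985217

sn u = -0.5377947978982565, cn u = -0.8430757708258336, dn u = 0.9950688540491612
sn v = 0.5879188164157372, cn v = 0.8089199375119387, dn v = 0.9941039728728475
m = k² = 0.034015162624
D = 1 − m·sn²u·sn²v = 0.9965995181144777
dn(u+v) = (dn u·dn v − m·sn u·sn v·cn u·cn v)/D = 0.9818672635582233/0.9965995181144777 = 0.9852174777445937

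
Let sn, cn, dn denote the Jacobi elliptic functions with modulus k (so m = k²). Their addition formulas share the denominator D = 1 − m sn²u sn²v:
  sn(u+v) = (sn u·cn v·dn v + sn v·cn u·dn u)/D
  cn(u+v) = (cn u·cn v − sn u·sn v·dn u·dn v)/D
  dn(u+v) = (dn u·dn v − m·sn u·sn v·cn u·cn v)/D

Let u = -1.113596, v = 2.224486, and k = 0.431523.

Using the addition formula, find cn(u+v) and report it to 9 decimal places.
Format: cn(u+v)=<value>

cn(u+v)=0.473321334

sn u = -0.8820716126635843, cn u = 0.4711153469513211, dn u = 0.9247256969157107
sn v = 0.8674472837030294, cn v = -0.4975291046725166, dn v = 0.9272981999506691
m = k² = 0.186212099529
D = 1 − m·sn²u·sn²v = 0.8909811062467725
cn(u+v) = (cn u·cn v − sn u·sn v·dn u·dn v)/D = 0.4217203659186408/0.8909811062467725 = 0.4733213341583902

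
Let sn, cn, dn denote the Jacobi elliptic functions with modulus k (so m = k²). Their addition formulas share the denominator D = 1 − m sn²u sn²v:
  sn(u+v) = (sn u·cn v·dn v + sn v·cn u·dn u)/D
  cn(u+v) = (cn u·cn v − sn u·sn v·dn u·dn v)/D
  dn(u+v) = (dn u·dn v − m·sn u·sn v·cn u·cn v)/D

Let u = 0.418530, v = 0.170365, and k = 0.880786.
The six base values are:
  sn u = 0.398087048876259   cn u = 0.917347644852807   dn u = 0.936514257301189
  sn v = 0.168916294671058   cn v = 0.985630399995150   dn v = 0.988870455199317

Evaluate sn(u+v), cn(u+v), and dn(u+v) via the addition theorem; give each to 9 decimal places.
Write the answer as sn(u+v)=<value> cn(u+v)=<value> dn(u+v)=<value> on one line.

m = k² = 0.775783977796
D = 1 − m·sn²u·sn²v = 0.9964921582248562
sn(u+v) = (sn u·cn v·dn v + sn v·cn u·dn u)/D = 0.533117368531738/0.9964921582248562 = 0.5349940429851745
cn(u+v) = (cn u·cn v − sn u·sn v·dn u·dn v)/D = 0.8418922097118057/0.9964921582248562 = 0.8448558302872611
dn(u+v) = (dn u·dn v − m·sn u·sn v·cn u·cn v)/D = 0.8789242596202858/0.9964921582248562 = 0.882018240049169

sn(u+v)=0.534994043 cn(u+v)=0.844855830 dn(u+v)=0.882018240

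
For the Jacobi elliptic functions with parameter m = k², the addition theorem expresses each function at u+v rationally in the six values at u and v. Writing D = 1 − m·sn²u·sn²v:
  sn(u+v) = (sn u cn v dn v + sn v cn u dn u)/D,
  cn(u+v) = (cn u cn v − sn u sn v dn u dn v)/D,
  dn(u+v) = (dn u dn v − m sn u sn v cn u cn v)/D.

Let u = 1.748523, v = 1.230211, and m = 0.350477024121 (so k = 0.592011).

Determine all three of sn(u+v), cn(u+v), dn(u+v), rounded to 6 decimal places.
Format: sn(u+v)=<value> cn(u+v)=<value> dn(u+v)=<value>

sn u = 0.999995137496984, cn u = -0.003118490402120796, dn u = 0.8059319972937463
sn v = 0.9127535015098169, cn v = 0.4085107654414615, dn v = 0.8414338643539262
m = k² = 0.350477024121
D = 1 − m·sn²u·sn²v = 0.7080137876699689
sn(u+v) = (sn u·cn v·dn v + sn v·cn u·dn u)/D = 0.3414391052425437/0.7080137876699689 = 0.4822492318492828
cn(u+v) = (cn u·cn v − sn u·sn v·dn u·dn v)/D = -0.620244194605598/0.7080137876699689 = -0.8760340623404872
dn(u+v) = (dn u·dn v − m·sn u·sn v·cn u·cn v)/D = 0.6785460042153286/0.7080137876699689 = 0.9583796474478032

sn(u+v)=0.482249 cn(u+v)=-0.876034 dn(u+v)=0.958380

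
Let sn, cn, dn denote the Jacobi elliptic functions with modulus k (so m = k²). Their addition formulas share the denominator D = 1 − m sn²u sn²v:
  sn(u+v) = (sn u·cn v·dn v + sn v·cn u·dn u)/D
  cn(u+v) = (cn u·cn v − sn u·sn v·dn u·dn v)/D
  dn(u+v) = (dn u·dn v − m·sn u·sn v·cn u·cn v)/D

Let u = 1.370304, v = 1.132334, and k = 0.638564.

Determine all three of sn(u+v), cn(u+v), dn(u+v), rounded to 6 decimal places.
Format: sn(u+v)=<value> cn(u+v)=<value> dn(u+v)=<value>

sn u = 0.9488678869798331, cn u = 0.3156734595407517, dn u = 0.7955310112564484
sn v = 0.8705487521790691, cn v = 0.4920821781770456, dn v = 0.8312484432296529
m = k² = 0.407763982096
D = 1 − m·sn²u·sn²v = 0.7217683353336859
sn(u+v) = (sn u·cn v·dn v + sn v·cn u·dn u)/D = 0.606746525035356/0.7217683353336859 = 0.8406388800013604
cn(u+v) = (cn u·cn v − sn u·sn v·dn u·dn v)/D = -0.3909068741374091/0.7217683353336859 = -0.5415960426646953
dn(u+v) = (dn u·dn v − m·sn u·sn v·cn u·cn v)/D = 0.6089620257594086/0.7217683353336859 = 0.8437084254712766

sn(u+v)=0.840639 cn(u+v)=-0.541596 dn(u+v)=0.843708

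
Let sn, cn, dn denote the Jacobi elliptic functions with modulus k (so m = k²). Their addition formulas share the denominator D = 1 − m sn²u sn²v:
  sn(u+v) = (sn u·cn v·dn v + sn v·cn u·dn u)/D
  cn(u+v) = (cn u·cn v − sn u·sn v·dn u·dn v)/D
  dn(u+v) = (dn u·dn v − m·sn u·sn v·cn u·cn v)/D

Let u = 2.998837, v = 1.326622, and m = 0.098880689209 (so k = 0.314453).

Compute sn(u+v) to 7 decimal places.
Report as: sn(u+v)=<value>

sn(u+v)=-0.8839848

sn u = 0.2229805993903468, cn u = -0.974822882525601, dn u = 0.9975387800738726
sn v = 0.9634475752291068, cn v = 0.2678969387379306, dn v = 0.9530035971658439
m = k² = 0.098880689209
D = 1 − m·sn²u·sn²v = 0.995436460457055
sn(u+v) = (sn u·cn v·dn v + sn v·cn u·dn u)/D = -0.8799507361619268/0.995436460457055 = -0.8839848359159931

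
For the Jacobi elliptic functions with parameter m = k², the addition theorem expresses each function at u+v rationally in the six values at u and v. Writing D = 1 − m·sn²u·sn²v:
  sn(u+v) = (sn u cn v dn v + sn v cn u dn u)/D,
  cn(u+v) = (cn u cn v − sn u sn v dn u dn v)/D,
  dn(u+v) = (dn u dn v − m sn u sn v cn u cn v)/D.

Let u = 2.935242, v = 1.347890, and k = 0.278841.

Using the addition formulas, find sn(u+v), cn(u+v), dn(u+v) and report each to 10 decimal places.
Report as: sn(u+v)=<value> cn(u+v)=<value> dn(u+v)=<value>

sn u = 0.2667211743121143, cn u = -0.9637737365033178, dn u = 0.9972305083449407
sn v = 0.970150145227871, cn v = 0.2425050426575515, dn v = 0.9627150192366075
m = k² = 0.077752303281
D = 1 − m·sn²u·sn²v = 0.9947939760903227
sn(u+v) = (sn u·cn v·dn v + sn v·cn u·dn u)/D = -0.8701461499052813/0.9947939760903227 = -0.874699858281285
cn(u+v) = (cn u·cn v − sn u·sn v·dn u·dn v)/D = -0.4821418180064961/0.9947939760903227 = -0.4846649955615733
dn(u+v) = (dn u·dn v − m·sn u·sn v·cn u·cn v)/D = 0.9647510364730214/0.9947939760903227 = 0.9697998376152476

sn(u+v)=-0.8746998583 cn(u+v)=-0.4846649956 dn(u+v)=0.9697998376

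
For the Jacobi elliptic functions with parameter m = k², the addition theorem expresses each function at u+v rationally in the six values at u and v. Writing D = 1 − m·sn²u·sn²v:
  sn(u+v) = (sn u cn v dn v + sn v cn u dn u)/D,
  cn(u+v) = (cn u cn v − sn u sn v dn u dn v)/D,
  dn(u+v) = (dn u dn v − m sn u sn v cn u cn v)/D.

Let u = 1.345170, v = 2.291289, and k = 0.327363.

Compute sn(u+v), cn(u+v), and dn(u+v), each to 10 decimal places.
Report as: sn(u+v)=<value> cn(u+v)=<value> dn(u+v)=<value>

sn(u+v)=-0.3931578985 cn(u+v)=-0.9194709712 dn(u+v)=0.9916828793

sn u = 0.9674408194781735, cn u = 0.2530973346509208, dn u = 0.9485243107063728
sn v = 0.8001559443892843, cn v = -0.5997920178349263, dn v = 0.9650837665976139
m = k² = 0.107166533769
D = 1 − m·sn²u·sn²v = 0.9357819267186452
sn(u+v) = (sn u·cn v·dn v + sn v·cn u·dn u)/D = -0.3679100557649215/0.9357819267186452 = -0.393157898502071
cn(u+v) = (cn u·cn v − sn u·sn v·dn u·dn v)/D = -0.86042431697408/0.9357819267186452 = -0.9194709711814916
dn(u+v) = (dn u·dn v − m·sn u·sn v·cn u·cn v)/D = 0.9279989154896227/0.9357819267186452 = 0.9916828793046753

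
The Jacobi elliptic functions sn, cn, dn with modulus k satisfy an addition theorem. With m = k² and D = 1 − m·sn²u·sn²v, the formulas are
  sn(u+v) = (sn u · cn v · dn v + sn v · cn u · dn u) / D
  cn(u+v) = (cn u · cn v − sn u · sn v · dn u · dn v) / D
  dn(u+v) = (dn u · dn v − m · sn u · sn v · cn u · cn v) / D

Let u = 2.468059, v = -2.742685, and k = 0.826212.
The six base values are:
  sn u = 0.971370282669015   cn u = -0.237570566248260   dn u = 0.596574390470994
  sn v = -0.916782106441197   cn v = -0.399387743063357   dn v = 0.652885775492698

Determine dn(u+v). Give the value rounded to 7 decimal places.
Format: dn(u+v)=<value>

m = k² = 0.682626268944
D = 1 − m·sn²u·sn²v = 0.4586416010104642
dn(u+v) = (dn u·dn v − m·sn u·sn v·cn u·cn v)/D = 0.4471744091690059/0.4586416010104642 = 0.9749974886355836

dn(u+v)=0.9749975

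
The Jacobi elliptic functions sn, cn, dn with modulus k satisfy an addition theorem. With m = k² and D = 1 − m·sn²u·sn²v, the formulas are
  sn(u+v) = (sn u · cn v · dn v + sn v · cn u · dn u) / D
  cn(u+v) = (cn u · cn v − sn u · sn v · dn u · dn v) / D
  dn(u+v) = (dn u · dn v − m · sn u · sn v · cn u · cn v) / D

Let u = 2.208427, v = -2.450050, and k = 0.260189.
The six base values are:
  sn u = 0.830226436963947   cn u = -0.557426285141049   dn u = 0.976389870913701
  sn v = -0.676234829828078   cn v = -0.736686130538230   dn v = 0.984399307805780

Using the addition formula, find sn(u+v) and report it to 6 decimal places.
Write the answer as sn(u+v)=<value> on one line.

m = k² = 0.067698315721
D = 1 − m·sn²u·sn²v = 0.9786613936295749
sn(u+v) = (sn u·cn v·dn v + sn v·cn u·dn u)/D = -0.2340234579856923/0.9786613936295749 = -0.2391260751767946

sn(u+v)=-0.239126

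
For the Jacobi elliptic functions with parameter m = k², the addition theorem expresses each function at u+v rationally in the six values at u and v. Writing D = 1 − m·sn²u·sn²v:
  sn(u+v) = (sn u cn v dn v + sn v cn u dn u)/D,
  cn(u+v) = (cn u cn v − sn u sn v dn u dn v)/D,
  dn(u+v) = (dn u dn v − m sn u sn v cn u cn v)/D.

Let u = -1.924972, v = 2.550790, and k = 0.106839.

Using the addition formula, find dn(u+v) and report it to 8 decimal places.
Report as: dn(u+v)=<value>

dn(u+v)=0.99804216

sn u = -0.9401446664391922, cn u = -0.3407755950269032, dn u = 0.9949427016453879
sn v = 0.5641832514849983, cn v = -0.8256495980401221, dn v = 0.998181702130068
m = k² = 0.011414571921
D = 1 − m·sn²u·sn²v = 0.9967886371365382
dn(u+v) = (dn u·dn v − m·sn u·sn v·cn u·cn v)/D = 0.9948370862141445/0.9967886371365382 = 0.9980421617485529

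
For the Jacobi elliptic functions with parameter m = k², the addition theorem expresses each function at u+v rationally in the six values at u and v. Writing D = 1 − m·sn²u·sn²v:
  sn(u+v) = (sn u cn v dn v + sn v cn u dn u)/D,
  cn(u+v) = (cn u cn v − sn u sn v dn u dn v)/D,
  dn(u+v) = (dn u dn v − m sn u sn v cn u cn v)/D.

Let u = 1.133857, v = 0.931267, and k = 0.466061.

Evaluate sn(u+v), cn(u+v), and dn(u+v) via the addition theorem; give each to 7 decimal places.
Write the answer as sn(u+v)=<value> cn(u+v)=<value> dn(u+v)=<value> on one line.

sn(u+v)=0.9383571 cn(u+v)=-0.3456675 dn(u+v)=0.8993003

sn u = 0.8880845634753657, cn u = 0.45968011498951, dn u = 0.9103216367254362
sn v = 0.7875248950218806, cn v = 0.6162828406833797, dn v = 0.9302072741962136
m = k² = 0.217212855721
D = 1 − m·sn²u·sn²v = 0.8937515138366292
sn(u+v) = (sn u·cn v·dn v + sn v·cn u·dn u)/D = 0.8386580433974741/0.8937515138366292 = 0.9383570605630038
cn(u+v) = (cn u·cn v − sn u·sn v·dn u·dn v)/D = -0.3089408595993523/0.8937515138366292 = -0.3456675091638773
dn(u+v) = (dn u·dn v − m·sn u·sn v·cn u·cn v)/D = 0.8037510123793238/0.8937515138366292 = 0.8993003087950497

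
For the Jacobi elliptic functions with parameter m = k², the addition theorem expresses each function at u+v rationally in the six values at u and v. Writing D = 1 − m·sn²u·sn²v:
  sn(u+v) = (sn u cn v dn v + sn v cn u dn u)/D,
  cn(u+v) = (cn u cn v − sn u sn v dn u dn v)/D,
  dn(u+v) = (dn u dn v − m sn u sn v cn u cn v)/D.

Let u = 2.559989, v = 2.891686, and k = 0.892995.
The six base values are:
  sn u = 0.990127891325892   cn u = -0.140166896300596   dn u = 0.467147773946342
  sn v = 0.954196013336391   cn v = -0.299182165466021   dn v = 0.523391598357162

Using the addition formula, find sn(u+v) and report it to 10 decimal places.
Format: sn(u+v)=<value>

m = k² = 0.797440070025
D = 1 − m·sn²u·sn²v = 0.2882035151978671
sn(u+v) = (sn u·cn v·dn v + sn v·cn u·dn u)/D = -0.2175230341075417/0.2882035151978671 = -0.7547549652827813

sn(u+v)=-0.7547549653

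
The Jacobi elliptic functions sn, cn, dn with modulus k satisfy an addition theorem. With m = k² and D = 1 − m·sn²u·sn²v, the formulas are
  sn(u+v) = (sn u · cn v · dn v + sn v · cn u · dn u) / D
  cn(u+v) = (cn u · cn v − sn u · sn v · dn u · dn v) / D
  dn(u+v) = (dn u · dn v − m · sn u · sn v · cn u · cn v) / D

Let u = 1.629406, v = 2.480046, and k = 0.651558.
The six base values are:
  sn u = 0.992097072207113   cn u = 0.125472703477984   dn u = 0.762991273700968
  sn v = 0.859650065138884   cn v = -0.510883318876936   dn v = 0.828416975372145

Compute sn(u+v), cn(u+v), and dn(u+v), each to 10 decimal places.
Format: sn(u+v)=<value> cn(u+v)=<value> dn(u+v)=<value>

m = k² = 0.424527827364
D = 1 − m·sn²u·sn²v = 0.6912137879936325
sn(u+v) = (sn u·cn v·dn v + sn v·cn u·dn u)/D = -0.3375814657323497/0.6912137879936325 = -0.4883893689566556
cn(u+v) = (cn u·cn v − sn u·sn v·dn u·dn v)/D = -0.6031709995569289/0.6912137879936325 = -0.8726258214665205
dn(u+v) = (dn u·dn v − m·sn u·sn v·cn u·cn v)/D = 0.6552837404833758/0.6912137879936325 = 0.9480189079929237

sn(u+v)=-0.4883893690 cn(u+v)=-0.8726258215 dn(u+v)=0.9480189080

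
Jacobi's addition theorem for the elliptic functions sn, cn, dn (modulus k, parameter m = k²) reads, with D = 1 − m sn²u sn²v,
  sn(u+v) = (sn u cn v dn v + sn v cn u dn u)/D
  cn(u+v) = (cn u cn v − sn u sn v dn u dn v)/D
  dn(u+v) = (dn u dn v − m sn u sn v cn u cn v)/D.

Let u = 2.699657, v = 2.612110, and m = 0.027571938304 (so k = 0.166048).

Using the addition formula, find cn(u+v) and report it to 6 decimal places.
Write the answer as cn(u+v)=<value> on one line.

cn(u+v)=0.530587

sn u = 0.4470758599856294, cn u = -0.8944960455016612, dn u = 0.9972406973866584
sn v = 0.52333078947608, cn v = -0.8521296173624896, dn v = 0.9962172113652364
m = k² = 0.027571938304
D = 1 − m·sn²u·sn²v = 0.9984906765746317
cn(u+v) = (cn u·cn v − sn u·sn v·dn u·dn v)/D = 0.5297862117796237/0.9984906765746317 = 0.5305870392271261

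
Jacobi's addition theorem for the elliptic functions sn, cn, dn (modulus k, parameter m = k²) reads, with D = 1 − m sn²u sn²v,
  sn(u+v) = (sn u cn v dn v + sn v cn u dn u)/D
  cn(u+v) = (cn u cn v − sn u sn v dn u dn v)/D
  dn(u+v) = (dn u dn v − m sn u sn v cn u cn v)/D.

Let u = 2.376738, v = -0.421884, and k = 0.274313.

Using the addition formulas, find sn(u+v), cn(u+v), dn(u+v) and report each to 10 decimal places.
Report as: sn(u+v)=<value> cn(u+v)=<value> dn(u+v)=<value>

sn u = 0.7314363655338013, cn u = -0.6819097030947012, dn u = 0.9796645271180724
sn v = -0.4086512154969148, cn v = 0.9126906288950786, dn v = 0.9936971178244971
m = k² = 0.075247621969
D = 1 − m·sn²u·sn²v = 0.9932771802507665
sn(u+v) = (sn u·cn v·dn v + sn v·cn u·dn u)/D = 0.9363639496451418/0.9932771802507665 = 0.9427015623259802
cn(u+v) = (cn u·cn v − sn u·sn v·dn u·dn v)/D = -0.3313941921818547/0.9932771802507665 = -0.3336371747694734
dn(u+v) = (dn u·dn v − m·sn u·sn v·cn u·cn v)/D = 0.9594916044367889/0.9932771802507665 = 0.9659857525313851

sn(u+v)=0.9427015623 cn(u+v)=-0.3336371748 dn(u+v)=0.9659857525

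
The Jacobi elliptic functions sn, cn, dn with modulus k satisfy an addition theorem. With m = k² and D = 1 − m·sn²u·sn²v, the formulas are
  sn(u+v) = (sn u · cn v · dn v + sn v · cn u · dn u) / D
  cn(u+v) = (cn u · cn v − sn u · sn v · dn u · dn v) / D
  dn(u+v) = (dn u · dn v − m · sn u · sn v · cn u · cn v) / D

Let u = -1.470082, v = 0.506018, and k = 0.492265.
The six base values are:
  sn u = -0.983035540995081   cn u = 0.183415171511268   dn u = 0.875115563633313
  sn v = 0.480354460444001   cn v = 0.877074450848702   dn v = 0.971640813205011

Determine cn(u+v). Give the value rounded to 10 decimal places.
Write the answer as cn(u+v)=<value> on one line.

m = k² = 0.242324830225
D = 1 − m·sn²u·sn²v = 0.9459668841339941
cn(u+v) = (cn u·cn v − sn u·sn v·dn u·dn v)/D = 0.5623841579367615/0.9459668841339941 = 0.5945072363200201

cn(u+v)=0.5945072363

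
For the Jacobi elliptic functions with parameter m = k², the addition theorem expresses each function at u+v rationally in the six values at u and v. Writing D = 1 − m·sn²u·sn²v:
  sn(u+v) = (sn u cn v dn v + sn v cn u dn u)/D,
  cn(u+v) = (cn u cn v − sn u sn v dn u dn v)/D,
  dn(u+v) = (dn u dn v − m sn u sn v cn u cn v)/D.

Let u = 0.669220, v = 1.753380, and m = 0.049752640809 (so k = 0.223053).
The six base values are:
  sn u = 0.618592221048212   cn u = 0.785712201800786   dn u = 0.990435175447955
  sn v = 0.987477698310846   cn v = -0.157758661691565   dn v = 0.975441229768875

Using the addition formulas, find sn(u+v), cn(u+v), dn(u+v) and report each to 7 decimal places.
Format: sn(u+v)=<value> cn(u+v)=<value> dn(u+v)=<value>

sn(u+v)=0.6859956 cn(u+v)=-0.7276057 dn(u+v)=0.9882241

m = k² = 0.049752640809
D = 1 − m·sn²u·sn²v = 0.9814356546748486
sn(u+v) = (sn u·cn v·dn v + sn v·cn u·dn u)/D = 0.673260552047103/0.9814356546748486 = 0.6859956114699699
cn(u+v) = (cn u·cn v − sn u·sn v·dn u·dn v)/D = -0.7140981538446089/0.9814356546748486 = -0.7276056768909531
dn(u+v) = (dn u·dn v − m·sn u·sn v·cn u·cn v)/D = 0.969878383426163/0.9814356546748486 = 0.9882241171964406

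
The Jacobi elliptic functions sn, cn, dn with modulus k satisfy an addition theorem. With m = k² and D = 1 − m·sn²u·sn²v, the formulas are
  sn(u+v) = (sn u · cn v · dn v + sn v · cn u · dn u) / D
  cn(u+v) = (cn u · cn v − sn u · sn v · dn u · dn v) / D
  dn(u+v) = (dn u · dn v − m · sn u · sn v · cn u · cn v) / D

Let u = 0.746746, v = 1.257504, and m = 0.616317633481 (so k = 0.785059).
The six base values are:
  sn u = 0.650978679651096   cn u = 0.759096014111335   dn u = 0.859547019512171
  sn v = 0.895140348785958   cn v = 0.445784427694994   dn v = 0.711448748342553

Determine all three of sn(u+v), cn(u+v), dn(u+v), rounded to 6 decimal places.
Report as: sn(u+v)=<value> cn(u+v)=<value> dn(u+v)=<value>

sn(u+v)=0.999742 cn(u+v)=-0.022704 dn(u+v)=0.619677

m = k² = 0.616317633481
D = 1 − m·sn²u·sn²v = 0.7907235349641997
sn(u+v) = (sn u·cn v·dn v + sn v·cn u·dn u)/D = 0.7905197193106919/0.7907235349641997 = 0.9997422415743361
cn(u+v) = (cn u·cn v − sn u·sn v·dn u·dn v)/D = -0.01795221789152386/0.7907235349641997 = -0.02270353302730095
dn(u+v) = (dn u·dn v − m·sn u·sn v·cn u·cn v)/D = 0.4899934836106021/0.7907235349641997 = 0.6196773738785792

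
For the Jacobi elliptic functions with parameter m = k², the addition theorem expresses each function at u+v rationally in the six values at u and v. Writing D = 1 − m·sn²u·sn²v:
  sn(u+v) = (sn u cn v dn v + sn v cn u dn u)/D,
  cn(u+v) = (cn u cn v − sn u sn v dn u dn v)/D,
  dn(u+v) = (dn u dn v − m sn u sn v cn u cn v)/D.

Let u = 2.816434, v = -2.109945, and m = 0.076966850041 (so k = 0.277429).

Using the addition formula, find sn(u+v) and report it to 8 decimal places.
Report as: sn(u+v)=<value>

sn u = 0.378009487766233, cn u = -0.9258017212982001, dn u = 0.9944858553683616
sn v = -0.8827299208446672, cn v = -0.4698807155497739, dn v = 0.9695496367575577
m = k² = 0.076966850041
D = 1 − m·sn²u·sn²v = 0.9914303159793555
sn(u+v) = (sn u·cn v·dn v + sn v·cn u·dn u)/D = 0.6405157455569339/0.9914303159793555 = 0.6460522088475972

sn(u+v)=0.64605221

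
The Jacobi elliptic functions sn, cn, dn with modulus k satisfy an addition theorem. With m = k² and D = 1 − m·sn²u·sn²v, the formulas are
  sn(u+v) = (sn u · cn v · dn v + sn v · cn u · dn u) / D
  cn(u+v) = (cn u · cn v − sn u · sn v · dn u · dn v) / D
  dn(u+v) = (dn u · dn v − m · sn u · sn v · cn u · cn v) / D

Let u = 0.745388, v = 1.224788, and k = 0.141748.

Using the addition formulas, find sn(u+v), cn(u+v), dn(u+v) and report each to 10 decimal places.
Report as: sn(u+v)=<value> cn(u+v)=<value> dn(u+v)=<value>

sn(u+v)=0.9258038070 cn(u+v)=-0.3780043795 dn(u+v)=0.9913518382

sn u = 0.677345077381827, cn u = 0.7356654444423816, dn u = 0.9953801466389357
sn v = 0.9391811422353102, cn v = 0.3434221630436483, dn v = 0.9910989803972559
m = k² = 0.020092495504
D = 1 − m·sn²u·sn²v = 0.9918688389076949
sn(u+v) = (sn u·cn v·dn v + sn v·cn u·dn u)/D = 0.9182759471042897/0.9918688389076949 = 0.9258038069988668
cn(u+v) = (cn u·cn v − sn u·sn v·dn u·dn v)/D = -0.3749307650297834/0.9918688389076949 = -0.378004379533366
dn(u+v) = (dn u·dn v − m·sn u·sn v·cn u·cn v)/D = 0.9832909967275803/0.9918688389076949 = 0.9913518382233269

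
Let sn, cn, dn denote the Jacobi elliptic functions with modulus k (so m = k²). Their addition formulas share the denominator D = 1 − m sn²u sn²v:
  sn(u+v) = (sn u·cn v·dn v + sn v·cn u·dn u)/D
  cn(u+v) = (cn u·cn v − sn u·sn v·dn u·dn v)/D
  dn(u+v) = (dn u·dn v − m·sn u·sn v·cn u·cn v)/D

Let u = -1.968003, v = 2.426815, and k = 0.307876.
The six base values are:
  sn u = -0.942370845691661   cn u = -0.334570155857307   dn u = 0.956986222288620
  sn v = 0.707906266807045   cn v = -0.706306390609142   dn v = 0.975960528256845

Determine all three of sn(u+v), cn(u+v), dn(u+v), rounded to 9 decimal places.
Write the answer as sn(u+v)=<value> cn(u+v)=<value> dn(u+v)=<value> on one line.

m = k² = 0.094787631376
D = 1 − m·sn²u·sn²v = 0.9578160864320204
sn(u+v) = (sn u·cn v·dn v + sn v·cn u·dn u)/D = 0.4229450754129037/0.9578160864320204 = 0.4415723241696897
cn(u+v) = (cn u·cn v − sn u·sn v·dn u·dn v)/D = 0.8593771690078372/0.9578160864320204 = 0.8972256586430074
dn(u+v) = (dn u·dn v − m·sn u·sn v·cn u·cn v)/D = 0.9489234971633015/0.9578160864320204 = 0.9907157653805494

sn(u+v)=0.441572324 cn(u+v)=0.897225659 dn(u+v)=0.990715765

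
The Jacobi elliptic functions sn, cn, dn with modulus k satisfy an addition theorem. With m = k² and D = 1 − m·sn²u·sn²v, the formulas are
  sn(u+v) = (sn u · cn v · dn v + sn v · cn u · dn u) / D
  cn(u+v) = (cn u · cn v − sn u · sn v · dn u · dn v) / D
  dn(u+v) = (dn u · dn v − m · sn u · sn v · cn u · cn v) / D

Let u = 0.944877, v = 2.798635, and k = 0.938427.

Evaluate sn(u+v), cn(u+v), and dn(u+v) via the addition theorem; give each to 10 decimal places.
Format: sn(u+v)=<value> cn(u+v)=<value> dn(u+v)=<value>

sn(u+v)=0.8618747648 cn(u+v)=-0.5071211787 dn(u+v)=0.5880747953

sn u = 0.7465529675516722, cn u = 0.6653259852431678, dn u = 0.7135685046873651
sn v = 0.9943590485629132, cn v = -0.1060664062795472, dn v = 0.3595303843162502
m = k² = 0.880645234329
D = 1 − m·sn²u·sn²v = 0.5147017762721436
sn(u+v) = (sn u·cn v·dn v + sn v·cn u·dn u)/D = 0.4436084723556857/0.5147017762721436 = 0.8618747647786085
cn(u+v) = (cn u·cn v − sn u·sn v·dn u·dn v)/D = -0.2610161714376229/0.5147017762721436 = -0.5071211786524186
dn(u+v) = (dn u·dn v − m·sn u·sn v·cn u·cn v)/D = 0.302683141718689/0.5147017762721436 = 0.5880747952939806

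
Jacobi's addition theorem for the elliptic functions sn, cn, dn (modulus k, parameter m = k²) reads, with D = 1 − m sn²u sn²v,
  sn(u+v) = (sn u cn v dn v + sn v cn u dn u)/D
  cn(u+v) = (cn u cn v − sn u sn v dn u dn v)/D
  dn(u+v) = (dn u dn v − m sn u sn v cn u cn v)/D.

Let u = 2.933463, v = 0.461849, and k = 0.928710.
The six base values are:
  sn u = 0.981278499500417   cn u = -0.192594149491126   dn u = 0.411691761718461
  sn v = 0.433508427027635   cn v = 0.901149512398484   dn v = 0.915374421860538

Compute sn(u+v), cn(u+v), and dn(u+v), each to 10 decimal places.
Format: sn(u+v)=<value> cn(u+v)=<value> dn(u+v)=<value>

m = k² = 0.8625022641
D = 1 − m·sn²u·sn²v = 0.8439226442398403
sn(u+v) = (sn u·cn v·dn v + sn v·cn u·dn u)/D = 0.7750734163092192/0.8439226442398403 = 0.9184176080585719
cn(u+v) = (cn u·cn v − sn u·sn v·dn u·dn v)/D = -0.333866183959262/0.8439226442398403 = -0.395612306694283
dn(u+v) = (dn u·dn v − m·sn u·sn v·cn u·cn v)/D = 0.4405301961850314/0.8439226442398403 = 0.5220030522842968

sn(u+v)=0.9184176081 cn(u+v)=-0.3956123067 dn(u+v)=0.5220030523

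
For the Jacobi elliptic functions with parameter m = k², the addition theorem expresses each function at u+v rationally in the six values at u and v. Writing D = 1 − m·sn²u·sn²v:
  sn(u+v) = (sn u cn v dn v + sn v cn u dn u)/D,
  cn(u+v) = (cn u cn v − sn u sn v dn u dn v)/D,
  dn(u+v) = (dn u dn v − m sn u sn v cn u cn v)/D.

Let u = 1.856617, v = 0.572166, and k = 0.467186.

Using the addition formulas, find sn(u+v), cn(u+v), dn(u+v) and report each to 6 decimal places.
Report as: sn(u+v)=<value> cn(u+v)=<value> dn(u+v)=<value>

sn u = 0.9862306766045475, cn u = -0.16537548949024, dn u = 0.8875283212680624
sn v = 0.5360924624939173, cn v = 0.8441592691294741, dn v = 0.9681282696424326
m = k² = 0.218262758596
D = 1 − m·sn²u·sn²v = 0.9389878883716618
sn(u+v) = (sn u·cn v·dn v + sn v·cn u·dn u)/D = 0.727316209665933/0.9389878883716618 = 0.7745746443302933
cn(u+v) = (cn u·cn v − sn u·sn v·dn u·dn v)/D = -0.5938934127146494/0.9389878883716618 = -0.6324825059719831
dn(u+v) = (dn u·dn v − m·sn u·sn v·cn u·cn v)/D = 0.8753511779442928/0.9389878883716618 = 0.9322284012228059

sn(u+v)=0.774575 cn(u+v)=-0.632483 dn(u+v)=0.932228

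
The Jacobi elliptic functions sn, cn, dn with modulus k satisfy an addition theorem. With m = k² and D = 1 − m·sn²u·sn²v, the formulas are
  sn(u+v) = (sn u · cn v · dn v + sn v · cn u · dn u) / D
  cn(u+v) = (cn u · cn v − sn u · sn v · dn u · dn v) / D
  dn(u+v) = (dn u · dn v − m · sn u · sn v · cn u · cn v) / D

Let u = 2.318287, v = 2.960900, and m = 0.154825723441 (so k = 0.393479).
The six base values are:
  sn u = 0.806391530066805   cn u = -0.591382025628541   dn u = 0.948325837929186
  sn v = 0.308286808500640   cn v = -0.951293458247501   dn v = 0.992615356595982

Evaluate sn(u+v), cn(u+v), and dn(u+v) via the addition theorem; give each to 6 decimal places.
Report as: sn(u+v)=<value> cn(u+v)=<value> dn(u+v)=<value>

m = k² = 0.154825723441
D = 1 − m·sn²u·sn²v = 0.9904314767473853
sn(u+v) = (sn u·cn v·dn v + sn v·cn u·dn u)/D = -0.9343444048065921/0.9904314767473853 = -0.9433710728530304
cn(u+v) = (cn u·cn v − sn u·sn v·dn u·dn v)/D = 0.3285651280014688/0.9904314767473853 = 0.3317393840111879
dn(u+v) = (dn u·dn v − m·sn u·sn v·cn u·cn v)/D = 0.9196693623917855/0.9904314767473853 = 0.9285542553756619

sn(u+v)=-0.943371 cn(u+v)=0.331739 dn(u+v)=0.928554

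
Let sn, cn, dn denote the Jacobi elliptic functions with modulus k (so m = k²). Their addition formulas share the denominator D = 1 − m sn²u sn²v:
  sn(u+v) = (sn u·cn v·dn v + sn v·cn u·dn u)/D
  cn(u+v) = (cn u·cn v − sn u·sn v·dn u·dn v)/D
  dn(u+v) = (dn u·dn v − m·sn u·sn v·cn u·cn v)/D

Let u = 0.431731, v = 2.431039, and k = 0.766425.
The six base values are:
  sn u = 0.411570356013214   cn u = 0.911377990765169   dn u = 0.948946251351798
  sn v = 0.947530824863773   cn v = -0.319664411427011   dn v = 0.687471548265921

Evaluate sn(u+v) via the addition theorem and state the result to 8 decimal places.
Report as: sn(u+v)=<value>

m = k² = 0.587407280625
D = 1 − m·sn²u·sn²v = 0.9106665322961578
sn(u+v) = (sn u·cn v·dn v + sn v·cn u·dn u)/D = 0.7290240497799101/0.9106665322961578 = 0.800538972198469

sn(u+v)=0.80053897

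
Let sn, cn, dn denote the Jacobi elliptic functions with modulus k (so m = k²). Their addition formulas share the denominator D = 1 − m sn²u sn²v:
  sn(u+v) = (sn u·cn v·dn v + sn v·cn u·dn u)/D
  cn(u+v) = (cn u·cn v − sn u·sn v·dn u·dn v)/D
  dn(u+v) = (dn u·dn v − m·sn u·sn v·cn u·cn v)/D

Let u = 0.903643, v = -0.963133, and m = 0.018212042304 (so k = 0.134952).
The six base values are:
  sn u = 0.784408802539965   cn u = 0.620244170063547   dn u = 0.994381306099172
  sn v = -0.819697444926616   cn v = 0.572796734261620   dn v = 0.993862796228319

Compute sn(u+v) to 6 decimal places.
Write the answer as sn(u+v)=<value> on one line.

m = k² = 0.018212042304
D = 1 − m·sn²u·sn²v = 0.9924707671153557
sn(u+v) = (sn u·cn v·dn v + sn v·cn u·dn u)/D = -0.05900663384292342/0.9924707671153557 = -0.05945427895516547

sn(u+v)=-0.059454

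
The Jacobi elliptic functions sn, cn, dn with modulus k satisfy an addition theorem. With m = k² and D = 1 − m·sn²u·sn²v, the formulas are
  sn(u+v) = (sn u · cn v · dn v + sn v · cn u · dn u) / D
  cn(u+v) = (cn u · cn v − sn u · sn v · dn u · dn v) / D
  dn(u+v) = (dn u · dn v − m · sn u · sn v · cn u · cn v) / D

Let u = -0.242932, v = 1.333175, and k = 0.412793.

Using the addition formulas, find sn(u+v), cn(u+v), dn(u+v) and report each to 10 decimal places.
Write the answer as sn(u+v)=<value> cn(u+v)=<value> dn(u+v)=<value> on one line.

sn(u+v)=0.8729930893 cn(u+v)=0.4877325763 dn(u+v)=0.9328112094

sn u = -0.2401591625466262, cn u = 0.9707335250442848, dn u = 0.9950738913787184
sn v = 0.9597208064202624, cn v = 0.2809554657308542, dn v = 0.9181788910690575
m = k² = 0.170398060849
D = 1 − m·sn²u·sn²v = 0.9909478281615189
sn(u+v) = (sn u·cn v·dn v + sn v·cn u·dn u)/D = 0.8650906058697584/0.9909478281615189 = 0.8729930893281634
cn(u+v) = (cn u·cn v − sn u·sn v·dn u·dn v)/D = 0.4833175372091577/0.9909478281615189 = 0.48773257630106
dn(u+v) = (dn u·dn v − m·sn u·sn v·cn u·cn v)/D = 0.9243672419979079/0.9909478281615189 = 0.9328112093578768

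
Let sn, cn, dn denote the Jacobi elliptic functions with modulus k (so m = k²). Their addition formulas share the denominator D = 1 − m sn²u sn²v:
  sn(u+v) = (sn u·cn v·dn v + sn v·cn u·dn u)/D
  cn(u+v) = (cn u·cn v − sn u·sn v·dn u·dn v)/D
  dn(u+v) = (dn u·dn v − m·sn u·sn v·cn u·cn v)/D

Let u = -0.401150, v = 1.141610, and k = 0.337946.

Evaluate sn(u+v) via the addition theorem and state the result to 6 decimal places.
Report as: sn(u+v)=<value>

sn u = -0.3893825517685453, cn u = 0.9210761251808757, dn u = 0.9913041911060196
sn v = 0.9000270746760358, cn v = 0.4358339877179124, dn v = 0.9526207849708405
m = k² = 0.114207498916
D = 1 − m·sn²u·sn²v = 0.9859731955386419
sn(u+v) = (sn u·cn v·dn v + sn v·cn u·dn u)/D = 0.6601190757816333/0.9859731955386419 = 0.6695101639360562

sn(u+v)=0.669510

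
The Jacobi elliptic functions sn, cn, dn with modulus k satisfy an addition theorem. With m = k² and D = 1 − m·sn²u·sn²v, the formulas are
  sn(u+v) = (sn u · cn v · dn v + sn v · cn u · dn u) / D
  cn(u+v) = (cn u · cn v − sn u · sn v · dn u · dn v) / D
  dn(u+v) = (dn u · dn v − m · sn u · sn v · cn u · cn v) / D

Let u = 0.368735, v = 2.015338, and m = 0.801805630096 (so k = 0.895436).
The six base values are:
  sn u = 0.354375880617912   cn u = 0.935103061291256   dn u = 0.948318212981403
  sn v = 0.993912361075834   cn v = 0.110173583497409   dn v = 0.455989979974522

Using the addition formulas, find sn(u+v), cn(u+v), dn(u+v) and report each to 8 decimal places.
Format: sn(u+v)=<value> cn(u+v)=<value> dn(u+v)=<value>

sn(u+v)=0.99850131 cn(u+v)=-0.05472776 dn(u+v)=0.44787931

m = k² = 0.801805630096
D = 1 − m·sn²u·sn²v = 0.9005296614510036
sn(u+v) = (sn u·cn v·dn v + sn v·cn u·dn u)/D = 0.8991800496791279/0.9005296614510036 = 0.998501313360738
cn(u+v) = (cn u·cn v − sn u·sn v·dn u·dn v)/D = -0.04928396708971645/0.9005296614510036 = -0.05472775545261471
dn(u+v) = (dn u·dn v − m·sn u·sn v·cn u·cn v)/D = 0.4033286068668219/0.9005296614510036 = 0.4478793138439742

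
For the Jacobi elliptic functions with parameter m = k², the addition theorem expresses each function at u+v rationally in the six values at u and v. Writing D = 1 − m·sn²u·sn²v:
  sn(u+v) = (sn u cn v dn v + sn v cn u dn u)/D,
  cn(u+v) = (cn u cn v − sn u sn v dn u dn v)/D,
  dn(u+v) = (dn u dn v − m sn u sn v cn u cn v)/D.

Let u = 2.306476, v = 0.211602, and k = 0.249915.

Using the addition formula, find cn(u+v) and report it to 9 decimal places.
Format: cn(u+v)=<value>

sn u = 0.7706079513479298, cn u = -0.6373094894314273, dn u = 0.9812800035403318
sn v = 0.2099308823930749, cn v = 0.9777162290857532, dn v = 0.9986227699870682
m = k² = 0.062457507225
D = 1 − m·sn²u·sn²v = 0.9983654271499949
cn(u+v) = (cn u·cn v − sn u·sn v·dn u·dn v)/D = -0.7816351918998326/0.9983654271499949 = -0.7829149233774492

cn(u+v)=-0.782914923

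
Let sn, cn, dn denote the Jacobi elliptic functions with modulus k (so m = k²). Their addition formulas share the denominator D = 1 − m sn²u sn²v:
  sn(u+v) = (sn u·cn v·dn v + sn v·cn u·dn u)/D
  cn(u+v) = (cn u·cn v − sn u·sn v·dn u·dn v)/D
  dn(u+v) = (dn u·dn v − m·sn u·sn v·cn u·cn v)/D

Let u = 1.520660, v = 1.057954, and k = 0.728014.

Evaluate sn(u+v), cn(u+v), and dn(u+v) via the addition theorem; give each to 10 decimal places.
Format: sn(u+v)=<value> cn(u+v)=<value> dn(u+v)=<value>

sn(u+v)=0.8782572922 cn(u+v)=-0.4781883820 dn(u+v)=0.7688879024

sn u = 0.9690622012659857, cn u = 0.2468166324977355, dn u = 0.70871902854623
sn v = 0.827677676486955, cn v = 0.5612037632136436, dn v = 0.7980728779021304
m = k² = 0.530004384196
D = 1 − m·sn²u·sn²v = 0.6590385698980822
sn(u+v) = (sn u·cn v·dn v + sn v·cn u·dn u)/D = 0.5788054298587435/0.6590385698980822 = 0.8782572922071215
cn(u+v) = (cn u·cn v − sn u·sn v·dn u·dn v)/D = -0.3151445874187666/0.6590385698980822 = -0.4781883820054758
dn(u+v) = (dn u·dn v − m·sn u·sn v·cn u·cn v)/D = 0.5067267836346366/0.6590385698980822 = 0.7688879024379407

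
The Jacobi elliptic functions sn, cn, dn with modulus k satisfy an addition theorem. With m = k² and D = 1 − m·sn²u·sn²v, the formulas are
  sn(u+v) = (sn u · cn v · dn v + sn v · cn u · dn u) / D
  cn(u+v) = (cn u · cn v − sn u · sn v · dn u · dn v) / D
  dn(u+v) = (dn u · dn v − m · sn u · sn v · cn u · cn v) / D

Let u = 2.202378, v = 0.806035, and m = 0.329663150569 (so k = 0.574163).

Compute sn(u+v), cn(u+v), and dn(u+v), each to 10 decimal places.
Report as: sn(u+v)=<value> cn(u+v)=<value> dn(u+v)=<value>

sn u = 0.9249216588180528, cn u = -0.3801577633683962, dn u = 0.8473368534666336
sn v = 0.7039287214540345, cn v = 0.7102706210396769, dn v = 0.9146839625521053
m = k² = 0.329663150569
D = 1 − m·sn²u·sn²v = 0.8602545506014696
sn(u+v) = (sn u·cn v·dn v + sn v·cn u·dn u)/D = 0.3741460595241136/0.8602545506014696 = 0.434924824591186
cn(u+v) = (cn u·cn v − sn u·sn v·dn u·dn v)/D = -0.7746306332524649/0.8602545506014696 = -0.9004667661576001
dn(u+v) = (dn u·dn v − m·sn u·sn v·cn u·cn v)/D = 0.8330005434676705/0.8602545506014696 = 0.9683186713575143

sn(u+v)=0.4349248246 cn(u+v)=-0.9004667662 dn(u+v)=0.9683186714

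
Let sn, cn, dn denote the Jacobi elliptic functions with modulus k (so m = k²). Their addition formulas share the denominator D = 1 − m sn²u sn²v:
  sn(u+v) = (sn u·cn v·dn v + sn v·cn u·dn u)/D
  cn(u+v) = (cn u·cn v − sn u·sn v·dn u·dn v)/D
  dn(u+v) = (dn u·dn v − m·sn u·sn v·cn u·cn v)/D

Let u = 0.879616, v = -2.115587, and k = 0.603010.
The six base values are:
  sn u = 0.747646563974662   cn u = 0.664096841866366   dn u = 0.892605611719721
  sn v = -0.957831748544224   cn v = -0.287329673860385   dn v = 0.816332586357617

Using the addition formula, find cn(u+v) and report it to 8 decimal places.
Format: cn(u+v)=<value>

m = k² = 0.3636210601
D = 1 − m·sn²u·sn²v = 0.8135251920930799
cn(u+v) = (cn u·cn v − sn u·sn v·dn u·dn v)/D = 0.3309951726203135/0.8135251920930799 = 0.406865301575618

cn(u+v)=0.40686530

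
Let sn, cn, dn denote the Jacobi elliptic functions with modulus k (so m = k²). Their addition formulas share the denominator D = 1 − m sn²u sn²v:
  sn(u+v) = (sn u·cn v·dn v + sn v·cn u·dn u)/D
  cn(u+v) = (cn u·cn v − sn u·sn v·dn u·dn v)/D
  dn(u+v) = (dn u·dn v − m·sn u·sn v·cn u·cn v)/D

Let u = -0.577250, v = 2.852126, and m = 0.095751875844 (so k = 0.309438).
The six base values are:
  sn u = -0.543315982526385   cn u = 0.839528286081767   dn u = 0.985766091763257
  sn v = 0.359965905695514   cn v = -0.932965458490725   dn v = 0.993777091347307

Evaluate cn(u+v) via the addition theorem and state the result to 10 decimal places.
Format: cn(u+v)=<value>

cn(u+v)=-0.5938340901

m = k² = 0.095751875844
D = 1 − m·sn²u·sn²v = 0.9963375223007867
cn(u+v) = (cn u·cn v − sn u·sn v·dn u·dn v)/D = -0.5916591859416054/0.9963375223007867 = -0.5938340900534588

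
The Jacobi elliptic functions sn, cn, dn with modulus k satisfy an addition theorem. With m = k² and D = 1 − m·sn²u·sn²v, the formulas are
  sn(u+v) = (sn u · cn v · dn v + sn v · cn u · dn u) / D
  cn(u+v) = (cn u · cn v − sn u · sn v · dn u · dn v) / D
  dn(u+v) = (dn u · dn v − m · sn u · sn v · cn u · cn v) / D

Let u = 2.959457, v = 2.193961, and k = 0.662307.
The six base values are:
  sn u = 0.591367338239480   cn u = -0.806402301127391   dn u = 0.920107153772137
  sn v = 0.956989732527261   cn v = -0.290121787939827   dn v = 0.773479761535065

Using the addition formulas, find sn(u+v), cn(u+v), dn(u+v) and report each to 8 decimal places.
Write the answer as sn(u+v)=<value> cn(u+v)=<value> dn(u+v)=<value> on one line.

m = k² = 0.438650562249
D = 1 − m·sn²u·sn²v = 0.859509190245207
sn(u+v) = (sn u·cn v·dn v + sn v·cn u·dn u)/D = -0.8427687179937898/0.859509190245207 = -0.9805232190168422
cn(u+v) = (cn u·cn v − sn u·sn v·dn u·dn v)/D = -0.1688103553905255/0.859509190245207 = -0.1964031999964608
dn(u+v) = (dn u·dn v − m·sn u·sn v·cn u·cn v)/D = 0.6536057598292879/0.859509190245207 = 0.7604406878335094

sn(u+v)=-0.98052322 cn(u+v)=-0.19640320 dn(u+v)=0.76044069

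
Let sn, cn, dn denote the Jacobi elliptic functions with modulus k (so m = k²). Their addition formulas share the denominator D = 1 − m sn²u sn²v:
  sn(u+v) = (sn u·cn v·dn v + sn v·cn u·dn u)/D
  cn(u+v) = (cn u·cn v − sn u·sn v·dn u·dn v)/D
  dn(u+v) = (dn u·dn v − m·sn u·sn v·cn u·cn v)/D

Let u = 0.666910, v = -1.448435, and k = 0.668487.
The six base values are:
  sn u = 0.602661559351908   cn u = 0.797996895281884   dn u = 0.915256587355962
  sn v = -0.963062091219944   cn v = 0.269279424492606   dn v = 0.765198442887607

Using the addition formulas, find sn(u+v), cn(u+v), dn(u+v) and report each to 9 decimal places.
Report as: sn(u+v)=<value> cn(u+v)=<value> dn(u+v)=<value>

m = k² = 0.446874869169
D = 1 − m·sn²u·sn²v = 0.8494636123514698
sn(u+v) = (sn u·cn v·dn v + sn v·cn u·dn u)/D = -0.5792137659768529/0.8494636123514698 = -0.6818582427250578
cn(u+v) = (cn u·cn v − sn u·sn v·dn u·dn v)/D = 0.6213693281874473/0.8494636123514698 = 0.7314843380605604
dn(u+v) = (dn u·dn v − m·sn u·sn v·cn u·cn v)/D = 0.7560866421391493/0.8494636123514698 = 0.8900753736186109

sn(u+v)=-0.681858243 cn(u+v)=0.731484338 dn(u+v)=0.890075374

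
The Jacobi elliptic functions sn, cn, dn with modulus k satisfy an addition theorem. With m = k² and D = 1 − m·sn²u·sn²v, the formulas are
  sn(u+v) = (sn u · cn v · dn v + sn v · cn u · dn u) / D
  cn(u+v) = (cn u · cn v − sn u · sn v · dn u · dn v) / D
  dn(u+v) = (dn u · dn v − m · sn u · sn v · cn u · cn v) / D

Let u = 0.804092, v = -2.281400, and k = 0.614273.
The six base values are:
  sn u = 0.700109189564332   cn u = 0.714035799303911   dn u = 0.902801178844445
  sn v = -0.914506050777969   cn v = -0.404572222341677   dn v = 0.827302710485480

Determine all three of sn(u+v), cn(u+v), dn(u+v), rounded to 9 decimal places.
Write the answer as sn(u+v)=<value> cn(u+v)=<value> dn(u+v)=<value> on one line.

sn(u+v)=-0.974597835 cn(u+v)=0.223962184 dn(u+v)=0.800996421

m = k² = 0.377331318529
D = 1 − m·sn²u·sn²v = 0.8453223461126314
sn(u+v) = (sn u·cn v·dn v + sn v·cn u·dn u)/D = -0.823849328422725/0.8453223461126314 = -0.9745978350286681
cn(u+v) = (cn u·cn v − sn u·sn v·dn u·dn v)/D = 0.189320238999396/0.8453223461126314 = 0.223962184212945
dn(u+v) = (dn u·dn v − m·sn u·sn v·cn u·cn v)/D = 0.6771001734297334/0.8453223461126314 = 0.8009964205294012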